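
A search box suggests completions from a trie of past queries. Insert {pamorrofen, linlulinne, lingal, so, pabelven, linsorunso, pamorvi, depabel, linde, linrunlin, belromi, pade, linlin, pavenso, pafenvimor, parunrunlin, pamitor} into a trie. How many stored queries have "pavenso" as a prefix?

Traverse to the node for "pavenso", then collect every word in that subtree.
Words under "pavenso": pavenso
Count: 1

1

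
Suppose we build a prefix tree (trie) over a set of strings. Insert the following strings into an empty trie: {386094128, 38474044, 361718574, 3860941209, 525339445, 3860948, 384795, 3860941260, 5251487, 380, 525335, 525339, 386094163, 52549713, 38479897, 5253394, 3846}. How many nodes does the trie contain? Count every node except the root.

Count nodes per top-level branch (shared prefixes stored once):
  '3'-branch (361718574, 380, 3846, 38474044, 384795, 38479897, 3860941209, 3860941260, 386094128, 386094163, 3860948): 37 nodes
  '5'-branch (5251487, 525335, 525339, 5253394, 525339445, 52549713): 19 nodes
Sum: 56

56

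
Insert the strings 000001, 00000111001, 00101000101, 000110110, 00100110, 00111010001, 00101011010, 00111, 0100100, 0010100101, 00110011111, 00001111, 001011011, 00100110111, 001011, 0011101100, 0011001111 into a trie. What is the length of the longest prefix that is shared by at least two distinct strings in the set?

Look for the deepest trie node that still has at least two words in its subtree.
"0011001111" and "00110011111" agree on "0011001111" (10 characters) before diverging; nothing deeper is shared.
Longest shared-prefix length: 10

10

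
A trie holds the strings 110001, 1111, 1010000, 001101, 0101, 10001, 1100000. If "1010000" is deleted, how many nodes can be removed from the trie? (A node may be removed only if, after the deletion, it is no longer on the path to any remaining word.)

Walk "1010000" from the leaf back toward the root, removing each node that no remaining word uses.
The suffix "10000" (5 nodes) is used only by "1010000"; the node for "10" still has the child "0", so pruning stops there.
Nodes removed: 5

5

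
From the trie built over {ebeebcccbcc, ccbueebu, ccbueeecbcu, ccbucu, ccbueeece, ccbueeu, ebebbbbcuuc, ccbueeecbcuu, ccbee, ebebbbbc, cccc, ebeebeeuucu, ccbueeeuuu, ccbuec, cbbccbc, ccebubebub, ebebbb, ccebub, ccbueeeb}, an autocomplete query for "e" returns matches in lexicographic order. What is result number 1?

Filter for "e…" and sort: "ebebbb", "ebebbbbc", "ebebbbbcuuc", "ebeebcccbcc", "ebeebeeuucu"
Position 1: ebebbb

ebebbb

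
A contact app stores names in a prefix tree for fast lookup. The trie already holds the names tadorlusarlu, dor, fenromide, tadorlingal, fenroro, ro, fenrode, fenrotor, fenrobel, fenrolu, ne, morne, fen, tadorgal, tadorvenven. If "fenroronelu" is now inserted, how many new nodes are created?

4

"fenroro" is already a path in the trie; the remaining "nelu" must be added.
Each of the 4 remaining characters creates one node.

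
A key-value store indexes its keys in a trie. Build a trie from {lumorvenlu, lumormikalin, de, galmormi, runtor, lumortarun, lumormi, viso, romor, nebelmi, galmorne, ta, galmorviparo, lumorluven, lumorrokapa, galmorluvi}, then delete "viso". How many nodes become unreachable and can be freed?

4

A node on "viso"'s path can go only if nothing else ends at it or branches off below it.
No other word shares any prefix with "viso", so all 4 of its nodes go.
Nodes removed: 4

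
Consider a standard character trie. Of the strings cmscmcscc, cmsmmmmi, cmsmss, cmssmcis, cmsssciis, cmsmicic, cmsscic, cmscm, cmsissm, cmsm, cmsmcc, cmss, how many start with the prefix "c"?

Filter for entries beginning with "c":
Words under "c": cmscm, cmscmcscc, cmsissm, cmsm, cmsmcc, cmsmicic, cmsmmmmi, cmsmss, cmss, cmsscic, cmssmcis, cmsssciis
Count: 12

12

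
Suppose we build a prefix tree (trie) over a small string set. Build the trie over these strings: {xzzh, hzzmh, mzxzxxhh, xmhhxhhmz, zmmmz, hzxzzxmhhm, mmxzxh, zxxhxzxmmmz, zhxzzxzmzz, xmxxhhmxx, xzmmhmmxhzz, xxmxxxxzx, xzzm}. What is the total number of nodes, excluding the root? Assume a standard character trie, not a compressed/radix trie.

87

Count nodes per top-level branch (shared prefixes stored once):
  'h'-branch (hzxzzxmhhm, hzzmh): 13 nodes
  'm'-branch (mmxzxh, mzxzxxhh): 13 nodes
  'x'-branch (xmhhxhhmz, xmxxhhmxx, xxmxxxxzx, xzmmhmmxhzz, xzzh, xzzm): 37 nodes
  'z'-branch (zhxzzxzmzz, zmmmz, zxxhxzxmmmz): 24 nodes
Sum: 87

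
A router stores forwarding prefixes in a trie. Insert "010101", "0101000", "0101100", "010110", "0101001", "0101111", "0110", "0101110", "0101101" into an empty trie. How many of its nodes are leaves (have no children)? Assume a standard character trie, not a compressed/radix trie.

Leaves are exactly the stored words that no other stored word extends.
Those words: "0101000", "0101001", "010101", "0101100", "0101101", "0101110", "0101111", "0110"
Leaf count: 8

8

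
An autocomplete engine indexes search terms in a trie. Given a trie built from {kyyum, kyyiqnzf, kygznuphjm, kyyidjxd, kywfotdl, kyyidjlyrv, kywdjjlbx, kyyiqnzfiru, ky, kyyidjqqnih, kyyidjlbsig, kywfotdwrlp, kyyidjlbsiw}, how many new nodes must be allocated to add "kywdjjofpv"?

4

"kywdjj" is already a path in the trie; the remaining "ofpv" must be added.
So 10 − 6 = 4 new nodes.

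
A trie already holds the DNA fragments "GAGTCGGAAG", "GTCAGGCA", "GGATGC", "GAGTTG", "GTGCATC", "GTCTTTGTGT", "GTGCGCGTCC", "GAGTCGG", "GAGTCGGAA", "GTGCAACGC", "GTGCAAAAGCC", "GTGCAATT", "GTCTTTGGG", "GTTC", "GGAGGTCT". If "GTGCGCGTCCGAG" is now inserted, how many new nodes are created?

Walking "GTGCGCGTCCGAG" from the root, the first 10 characters ("GTGCGCGTCC") follow existing edges; "G" is the first miss.
So 13 − 10 = 3 new nodes.

3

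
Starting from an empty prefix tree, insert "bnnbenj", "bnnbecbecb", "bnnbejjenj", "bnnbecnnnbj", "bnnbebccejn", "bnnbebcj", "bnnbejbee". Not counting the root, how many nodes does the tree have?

Trace insertions, counting only characters that open a new branch:
  "bnnbenj" → 7 new (b, n, n, b, e, n, j)
  "bnnbecbecb" → prefix "bnnbe" already present; 5 new (c, b, e, c, b)
  "bnnbejjenj" → prefix "bnnbe" already present; 5 new (j, j, e, n, j)
  "bnnbecnnnbj" → prefix "bnnbec" already present; 5 new (n, n, n, b, j)
  "bnnbebccejn" → prefix "bnnbe" already present; 6 new (b, c, c, e, j, n)
  "bnnbebcj" → prefix "bnnbebc" already present; 1 new (j)
  "bnnbejbee" → prefix "bnnbej" already present; 3 new (b, e, e)
Total nodes = 7 + 5 + 5 + 5 + 6 + 1 + 3 = 32

32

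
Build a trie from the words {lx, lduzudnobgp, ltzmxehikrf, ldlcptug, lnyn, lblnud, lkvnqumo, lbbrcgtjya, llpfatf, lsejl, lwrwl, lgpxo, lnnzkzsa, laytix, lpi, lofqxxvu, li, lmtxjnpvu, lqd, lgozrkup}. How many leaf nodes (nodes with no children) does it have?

20

Leaves are exactly the stored words that no other stored word extends.
Those words: "laytix", "lbbrcgtjya", "lblnud", "ldlcptug", "lduzudnobgp", "lgozrkup", "lgpxo", "li", "lkvnqumo", "llpfatf", "lmtxjnpvu", "lnnzkzsa", "lnyn", "lofqxxvu", "lpi", "lqd", "lsejl", "ltzmxehikrf", "lwrwl", "lx"
Leaf count: 20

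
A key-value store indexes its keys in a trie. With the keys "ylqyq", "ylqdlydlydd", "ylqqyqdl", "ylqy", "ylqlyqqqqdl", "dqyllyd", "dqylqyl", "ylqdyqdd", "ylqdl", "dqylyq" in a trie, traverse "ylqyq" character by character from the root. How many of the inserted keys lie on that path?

Walk "ylqyq" from the root; an end-of-word marker is hit whenever a stored word is a prefix of "ylqyq".
Prefixes of the query that are stored words: "ylqy", "ylqyq"
Count: 2

2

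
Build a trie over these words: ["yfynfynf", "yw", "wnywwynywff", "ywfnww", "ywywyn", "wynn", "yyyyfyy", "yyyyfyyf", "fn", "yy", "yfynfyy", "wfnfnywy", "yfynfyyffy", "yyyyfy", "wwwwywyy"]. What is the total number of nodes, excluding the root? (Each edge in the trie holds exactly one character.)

Count nodes per top-level branch (shared prefixes stored once):
  'f'-branch (fn): 2 nodes
  'w'-branch (wfnfnywy, wnywwynywff, wwwwywyy, wynn): 28 nodes
  'y'-branch (yfynfynf, yfynfyy, yfynfyyffy, yw, ywfnww, ywywyn, yy, yyyyfy, yyyyfyy, yyyyfyyf): 28 nodes
Sum: 58

58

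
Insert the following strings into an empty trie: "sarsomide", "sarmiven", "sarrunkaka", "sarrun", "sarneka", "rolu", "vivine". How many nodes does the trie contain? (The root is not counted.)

35

Trace insertions, counting only characters that open a new branch:
  "sarsomide" → 9 new (s, a, r, s, o, m, i, d, e)
  "sarmiven" → prefix "sar" already present; 5 new (m, i, v, e, n)
  "sarrunkaka" → prefix "sar" already present; 7 new (r, u, n, k, a, k, a)
  "sarrun" → prefix "sarrun" already present; 0 new (none)
  "sarneka" → prefix "sar" already present; 4 new (n, e, k, a)
  "rolu" → 4 new (r, o, l, u)
  "vivine" → 6 new (v, i, v, i, n, e)
Total nodes = 9 + 5 + 7 + 0 + 4 + 4 + 6 = 35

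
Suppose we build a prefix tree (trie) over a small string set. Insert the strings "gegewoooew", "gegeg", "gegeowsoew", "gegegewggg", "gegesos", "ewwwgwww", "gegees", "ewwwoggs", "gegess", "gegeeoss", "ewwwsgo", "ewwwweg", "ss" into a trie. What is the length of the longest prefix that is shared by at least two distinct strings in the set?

5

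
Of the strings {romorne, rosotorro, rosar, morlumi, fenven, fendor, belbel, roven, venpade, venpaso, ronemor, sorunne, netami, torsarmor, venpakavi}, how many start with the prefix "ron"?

1

Traverse to the node for "ron", then collect every word in that subtree.
Matches: "ronemor"
Count: 1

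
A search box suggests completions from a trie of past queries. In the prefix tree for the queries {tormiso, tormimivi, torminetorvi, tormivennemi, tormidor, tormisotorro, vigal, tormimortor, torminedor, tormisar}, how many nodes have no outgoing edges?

9

Leaves are exactly the stored words that no other stored word extends.
Those words: "tormidor", "tormimivi", "tormimortor", "torminedor", "torminetorvi", "tormisar", "tormisotorro", "tormivennemi", "vigal"
Leaf count: 9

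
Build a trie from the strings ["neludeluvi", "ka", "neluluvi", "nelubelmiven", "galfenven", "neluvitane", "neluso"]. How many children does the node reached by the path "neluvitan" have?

1

The children of the "neluvitan" node are the distinct next characters among strings starting with "neluvitan".
Distinct next characters after "neluvitan": e.
That node has 1 child edge.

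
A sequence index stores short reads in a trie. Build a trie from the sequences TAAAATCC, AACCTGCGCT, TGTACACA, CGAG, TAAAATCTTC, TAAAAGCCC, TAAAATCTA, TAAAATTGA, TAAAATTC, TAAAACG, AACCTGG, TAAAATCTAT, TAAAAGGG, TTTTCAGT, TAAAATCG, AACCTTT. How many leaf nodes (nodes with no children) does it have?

A leaf is a node with no children — equivalently, the end of a word that is not a proper prefix of any other stored word.
Those words: "AACCTGCGCT", "AACCTGG", "AACCTTT", "CGAG", "TAAAACG", "TAAAAGCCC", "TAAAAGGG", "TAAAATCC", "TAAAATCG", "TAAAATCTAT", "TAAAATCTTC", "TAAAATTC", "TAAAATTGA", "TGTACACA", "TTTTCAGT"
Leaf count: 15

15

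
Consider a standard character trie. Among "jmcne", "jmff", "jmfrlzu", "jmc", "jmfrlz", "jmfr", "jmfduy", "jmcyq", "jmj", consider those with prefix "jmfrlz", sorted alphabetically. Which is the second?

Filter for "jmfrlz…" and sort: "jmfrlz", "jmfrlzu"
Position 2: jmfrlzu

jmfrlzu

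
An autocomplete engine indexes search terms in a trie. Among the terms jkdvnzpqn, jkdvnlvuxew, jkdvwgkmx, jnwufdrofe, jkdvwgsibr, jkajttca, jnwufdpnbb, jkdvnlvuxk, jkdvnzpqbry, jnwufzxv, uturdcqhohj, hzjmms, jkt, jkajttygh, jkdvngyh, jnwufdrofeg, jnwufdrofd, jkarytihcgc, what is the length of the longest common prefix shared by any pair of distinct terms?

The deepest shared node is where two words last agree before diverging.
e.g. "jnwufdrofe" and "jnwufdrofeg" share the prefix "jnwufdrofe" of length 10; no pair shares a longer one.
Longest shared-prefix length: 10

10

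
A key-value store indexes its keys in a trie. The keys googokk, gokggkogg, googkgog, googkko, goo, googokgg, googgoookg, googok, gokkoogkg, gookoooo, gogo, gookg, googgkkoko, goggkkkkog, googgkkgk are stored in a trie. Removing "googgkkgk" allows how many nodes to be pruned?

2

After clearing the end-marker at "googgkkgk", prune upward until reaching a node still needed by another word.
The suffix "gk" (2 nodes) is used only by "googgkkgk"; the node for "googgkk" still has the child "o", so pruning stops there.
Nodes removed: 2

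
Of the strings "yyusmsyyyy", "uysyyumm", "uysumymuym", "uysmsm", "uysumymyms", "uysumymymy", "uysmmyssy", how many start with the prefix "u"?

Filter for entries beginning with "u":
Matches: "uysmmyssy", "uysmsm", "uysumymuym", "uysumymyms", "uysumymymy", "uysyyumm"
Count: 6

6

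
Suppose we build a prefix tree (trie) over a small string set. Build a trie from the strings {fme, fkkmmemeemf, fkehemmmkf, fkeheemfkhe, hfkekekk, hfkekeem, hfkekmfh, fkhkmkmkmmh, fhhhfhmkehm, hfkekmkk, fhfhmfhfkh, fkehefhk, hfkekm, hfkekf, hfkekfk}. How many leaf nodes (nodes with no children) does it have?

13

A leaf is a node with no children — equivalently, the end of a word that is not a proper prefix of any other stored word.
Those words: "fhfhmfhfkh", "fhhhfhmkehm", "fkeheemfkhe", "fkehefhk", "fkehemmmkf", "fkhkmkmkmmh", "fkkmmemeemf", "fme", "hfkekeem", "hfkekekk", "hfkekfk", "hfkekmfh", "hfkekmkk"
Leaf count: 13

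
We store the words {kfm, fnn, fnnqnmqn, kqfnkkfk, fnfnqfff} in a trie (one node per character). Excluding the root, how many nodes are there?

24

For each word, the new-node count is its length minus the longest prefix already in the trie:
  "kfm" → 3 new (k, f, m)
  "fnn" → 3 new (f, n, n)
  "fnnqnmqn" → prefix "fnn" already present; 5 new (q, n, m, q, n)
  "kqfnkkfk" → prefix "k" already present; 7 new (q, f, n, k, k, f, k)
  "fnfnqfff" → prefix "fn" already present; 6 new (f, n, q, f, f, f)
Total nodes = 3 + 3 + 5 + 7 + 6 = 24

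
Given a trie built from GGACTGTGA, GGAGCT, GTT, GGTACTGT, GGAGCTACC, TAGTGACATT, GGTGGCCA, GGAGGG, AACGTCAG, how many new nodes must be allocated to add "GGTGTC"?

The longest prefix of "GGTGTC" already in the trie is "GGTG" (length 4).
So 6 − 4 = 2 new nodes.

2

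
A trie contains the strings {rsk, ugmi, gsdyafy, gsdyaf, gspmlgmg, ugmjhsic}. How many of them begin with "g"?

Walk to "g"; the words in its subtree are exactly those with that prefix.
Matches: "gsdyaf", "gsdyafy", "gspmlgmg"
Count: 3

3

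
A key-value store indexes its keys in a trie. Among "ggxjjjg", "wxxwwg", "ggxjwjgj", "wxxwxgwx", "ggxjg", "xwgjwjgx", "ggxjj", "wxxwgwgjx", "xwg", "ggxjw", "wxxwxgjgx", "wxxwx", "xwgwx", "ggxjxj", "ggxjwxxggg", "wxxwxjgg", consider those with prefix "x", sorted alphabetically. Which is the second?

DFS of the "x" subtree visits, in order: "xwg", "xwgjwjgx", "xwgwx"
Position 2: xwgjwjgx

xwgjwjgx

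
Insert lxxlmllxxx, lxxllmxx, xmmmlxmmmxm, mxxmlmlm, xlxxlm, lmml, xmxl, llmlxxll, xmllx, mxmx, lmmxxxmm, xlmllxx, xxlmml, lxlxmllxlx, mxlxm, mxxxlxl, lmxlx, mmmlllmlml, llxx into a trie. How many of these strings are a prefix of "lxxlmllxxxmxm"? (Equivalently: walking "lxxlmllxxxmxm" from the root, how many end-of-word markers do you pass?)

Traverse "lxxlmllxxxmxm" character by character; count nodes along the way that are marked as word ends.
Prefixes of the query that are stored words: "lxxlmllxxx"
Count: 1

1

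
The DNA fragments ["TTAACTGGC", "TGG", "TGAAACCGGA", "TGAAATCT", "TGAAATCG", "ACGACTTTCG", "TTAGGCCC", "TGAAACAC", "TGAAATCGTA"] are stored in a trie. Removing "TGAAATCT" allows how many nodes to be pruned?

A node on "TGAAATCT"'s path can go only if nothing else ends at it or branches off below it.
The suffix "T" (1 node) is used only by "TGAAATCT"; the node for "TGAAATC" still has the child "G", so pruning stops there.
Nodes removed: 1

1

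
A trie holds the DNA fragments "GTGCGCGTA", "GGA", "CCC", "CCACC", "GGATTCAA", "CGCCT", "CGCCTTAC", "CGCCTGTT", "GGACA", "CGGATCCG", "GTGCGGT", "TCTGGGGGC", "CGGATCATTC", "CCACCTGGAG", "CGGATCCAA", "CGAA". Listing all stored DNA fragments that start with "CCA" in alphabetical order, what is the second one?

CCACCTGGAG

Words with prefix "CCA", in lexicographic order: "CCACC", "CCACCTGGAG"
The 2nd is CCACCTGGAG.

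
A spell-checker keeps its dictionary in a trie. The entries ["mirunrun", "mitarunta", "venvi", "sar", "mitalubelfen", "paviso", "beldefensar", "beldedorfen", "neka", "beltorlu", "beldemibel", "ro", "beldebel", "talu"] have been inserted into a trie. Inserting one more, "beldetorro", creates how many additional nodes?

Walking "beldetorro" from the root, the first 5 characters ("belde") follow existing edges; "t" is the first miss.
So 10 − 5 = 5 new nodes.

5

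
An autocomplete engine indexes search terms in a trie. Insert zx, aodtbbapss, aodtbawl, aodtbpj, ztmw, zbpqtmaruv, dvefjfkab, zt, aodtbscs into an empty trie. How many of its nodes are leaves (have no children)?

8

Leaves are exactly the stored words that no other stored word extends.
Those words: "aodtbawl", "aodtbbapss", "aodtbpj", "aodtbscs", "dvefjfkab", "zbpqtmaruv", "ztmw", "zx"
Leaf count: 8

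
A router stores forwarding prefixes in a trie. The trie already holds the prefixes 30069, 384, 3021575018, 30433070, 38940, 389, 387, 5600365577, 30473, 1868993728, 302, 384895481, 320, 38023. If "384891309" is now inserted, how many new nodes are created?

4

"38489" is already a path in the trie; the remaining "1309" must be added.
Each of the 4 remaining characters creates one node.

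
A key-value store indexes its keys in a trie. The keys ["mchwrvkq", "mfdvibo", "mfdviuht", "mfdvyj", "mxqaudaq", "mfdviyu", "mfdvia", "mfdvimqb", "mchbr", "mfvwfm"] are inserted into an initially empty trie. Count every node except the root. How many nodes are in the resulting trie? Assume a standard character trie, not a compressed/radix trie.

38

Trace insertions, counting only characters that open a new branch:
  "mchwrvkq" → 8 new (m, c, h, w, r, v, k, q)
  "mfdvibo" → prefix "m" already present; 6 new (f, d, v, i, b, o)
  "mfdviuht" → prefix "mfdvi" already present; 3 new (u, h, t)
  "mfdvyj" → prefix "mfdv" already present; 2 new (y, j)
  "mxqaudaq" → prefix "m" already present; 7 new (x, q, a, u, d, a, q)
  "mfdviyu" → prefix "mfdvi" already present; 2 new (y, u)
  "mfdvia" → prefix "mfdvi" already present; 1 new (a)
  "mfdvimqb" → prefix "mfdvi" already present; 3 new (m, q, b)
  "mchbr" → prefix "mch" already present; 2 new (b, r)
  "mfvwfm" → prefix "mf" already present; 4 new (v, w, f, m)
Total nodes = 8 + 6 + 3 + 2 + 7 + 2 + 1 + 3 + 2 + 4 = 38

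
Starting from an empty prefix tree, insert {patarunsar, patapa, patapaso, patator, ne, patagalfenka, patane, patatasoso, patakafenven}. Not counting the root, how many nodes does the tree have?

Insert word by word; a character creates a node only if that edge doesn't already exist:
  "patarunsar" → 10 new (p, a, t, a, r, u, n, s, a, r)
  "patapa" → prefix "pata" already present; 2 new (p, a)
  "patapaso" → prefix "patapa" already present; 2 new (s, o)
  "patator" → prefix "pata" already present; 3 new (t, o, r)
  "ne" → 2 new (n, e)
  "patagalfenka" → prefix "pata" already present; 8 new (g, a, l, f, e, n, k, a)
  "patane" → prefix "pata" already present; 2 new (n, e)
  "patatasoso" → prefix "patat" already present; 5 new (a, s, o, s, o)
  "patakafenven" → prefix "pata" already present; 8 new (k, a, f, e, n, v, e, n)
Total nodes = 10 + 2 + 2 + 3 + 2 + 8 + 2 + 5 + 8 = 42

42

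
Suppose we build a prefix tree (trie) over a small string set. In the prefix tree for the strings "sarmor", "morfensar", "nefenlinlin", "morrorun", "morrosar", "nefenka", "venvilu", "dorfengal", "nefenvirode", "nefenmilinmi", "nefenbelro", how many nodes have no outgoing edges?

11

Leaves are exactly the stored words that no other stored word extends.
Those words: "dorfengal", "morfensar", "morrorun", "morrosar", "nefenbelro", "nefenka", "nefenlinlin", "nefenmilinmi", "nefenvirode", "sarmor", "venvilu"
Leaf count: 11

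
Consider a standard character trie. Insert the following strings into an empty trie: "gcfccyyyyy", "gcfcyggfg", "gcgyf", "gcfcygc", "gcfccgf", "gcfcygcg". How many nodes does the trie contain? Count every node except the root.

22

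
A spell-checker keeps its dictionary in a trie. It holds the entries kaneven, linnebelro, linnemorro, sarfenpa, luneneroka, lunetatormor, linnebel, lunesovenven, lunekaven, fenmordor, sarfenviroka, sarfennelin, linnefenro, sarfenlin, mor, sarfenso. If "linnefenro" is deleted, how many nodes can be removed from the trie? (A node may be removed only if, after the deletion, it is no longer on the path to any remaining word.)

5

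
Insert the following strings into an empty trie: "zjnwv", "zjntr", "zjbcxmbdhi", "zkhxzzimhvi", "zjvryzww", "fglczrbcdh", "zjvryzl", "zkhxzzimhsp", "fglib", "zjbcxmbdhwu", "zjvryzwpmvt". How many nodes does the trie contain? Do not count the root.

Insert word by word; a character creates a node only if that edge doesn't already exist:
  "zjnwv" → 5 new (z, j, n, w, v)
  "zjntr" → prefix "zjn" already present; 2 new (t, r)
  "zjbcxmbdhi" → prefix "zj" already present; 8 new (b, c, x, m, b, d, h, i)
  "zkhxzzimhvi" → prefix "z" already present; 10 new (k, h, x, z, z, i, m, h, v, i)
  "zjvryzww" → prefix "zj" already present; 6 new (v, r, y, z, w, w)
  "fglczrbcdh" → 10 new (f, g, l, c, z, r, b, c, d, h)
  "zjvryzl" → prefix "zjvryz" already present; 1 new (l)
  "zkhxzzimhsp" → prefix "zkhxzzimh" already present; 2 new (s, p)
  "fglib" → prefix "fgl" already present; 2 new (i, b)
  "zjbcxmbdhwu" → prefix "zjbcxmbdh" already present; 2 new (w, u)
  "zjvryzwpmvt" → prefix "zjvryzw" already present; 4 new (p, m, v, t)
Total nodes = 5 + 2 + 8 + 10 + 6 + 10 + 1 + 2 + 2 + 2 + 4 = 52

52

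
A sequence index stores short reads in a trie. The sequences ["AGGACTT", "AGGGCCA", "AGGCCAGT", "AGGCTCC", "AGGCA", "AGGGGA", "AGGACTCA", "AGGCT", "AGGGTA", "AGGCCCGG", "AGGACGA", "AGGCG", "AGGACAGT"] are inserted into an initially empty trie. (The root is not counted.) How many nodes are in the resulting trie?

35

For each word, the new-node count is its length minus the longest prefix already in the trie:
  "AGGACTT" → 7 new (A, G, G, A, C, T, T)
  "AGGGCCA" → prefix "AGG" already present; 4 new (G, C, C, A)
  "AGGCCAGT" → prefix "AGG" already present; 5 new (C, C, A, G, T)
  "AGGCTCC" → prefix "AGGC" already present; 3 new (T, C, C)
  "AGGCA" → prefix "AGGC" already present; 1 new (A)
  "AGGGGA" → prefix "AGGG" already present; 2 new (G, A)
  "AGGACTCA" → prefix "AGGACT" already present; 2 new (C, A)
  "AGGCT" → prefix "AGGCT" already present; 0 new (none)
  "AGGGTA" → prefix "AGGG" already present; 2 new (T, A)
  "AGGCCCGG" → prefix "AGGCC" already present; 3 new (C, G, G)
  "AGGACGA" → prefix "AGGAC" already present; 2 new (G, A)
  "AGGCG" → prefix "AGGC" already present; 1 new (G)
  "AGGACAGT" → prefix "AGGAC" already present; 3 new (A, G, T)
Total nodes = 7 + 4 + 5 + 3 + 1 + 2 + 2 + 0 + 2 + 3 + 2 + 1 + 3 = 35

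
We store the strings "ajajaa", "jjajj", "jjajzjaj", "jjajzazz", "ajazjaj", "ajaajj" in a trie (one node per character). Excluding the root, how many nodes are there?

Trie structure (* marks end of a word):
(root)
├─ a
│  └─ j
│     └─ a
│        ├─ a
│        │  └─ j
│        │     └─ j *
│        ├─ j
│        │  └─ a
│        │     └─ a *
│        └─ z
│           └─ j
│              └─ a
│                 └─ j *
└─ j
   └─ j
      └─ a
         └─ j
            ├─ j *
            └─ z
               ├─ a
               │  └─ z
               │     └─ z *
               └─ j
                  └─ a
                     └─ j *
Counting every labelled node above: 25.

25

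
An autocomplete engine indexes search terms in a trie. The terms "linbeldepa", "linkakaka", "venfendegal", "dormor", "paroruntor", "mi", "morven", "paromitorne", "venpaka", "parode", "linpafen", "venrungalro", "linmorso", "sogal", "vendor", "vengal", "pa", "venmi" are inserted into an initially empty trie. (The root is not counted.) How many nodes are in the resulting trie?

Trace insertions, counting only characters that open a new branch:
  "linbeldepa" → 10 new (l, i, n, b, e, l, d, e, p, a)
  "linkakaka" → prefix "lin" already present; 6 new (k, a, k, a, k, a)
  "venfendegal" → 11 new (v, e, n, f, e, n, d, e, g, a, l)
  "dormor" → 6 new (d, o, r, m, o, r)
  "paroruntor" → 10 new (p, a, r, o, r, u, n, t, o, r)
  "mi" → 2 new (m, i)
  "morven" → prefix "m" already present; 5 new (o, r, v, e, n)
  "paromitorne" → prefix "paro" already present; 7 new (m, i, t, o, r, n, e)
  "venpaka" → prefix "ven" already present; 4 new (p, a, k, a)
  "parode" → prefix "paro" already present; 2 new (d, e)
  "linpafen" → prefix "lin" already present; 5 new (p, a, f, e, n)
  "venrungalro" → prefix "ven" already present; 8 new (r, u, n, g, a, l, r, o)
  "linmorso" → prefix "lin" already present; 5 new (m, o, r, s, o)
  "sogal" → 5 new (s, o, g, a, l)
  "vendor" → prefix "ven" already present; 3 new (d, o, r)
  "vengal" → prefix "ven" already present; 3 new (g, a, l)
  "pa" → prefix "pa" already present; 0 new (none)
  "venmi" → prefix "ven" already present; 2 new (m, i)
Total nodes = 10 + 6 + 11 + 6 + 10 + 2 + 5 + 7 + 4 + 2 + 5 + 8 + 5 + 5 + 3 + 3 + 0 + 2 = 94

94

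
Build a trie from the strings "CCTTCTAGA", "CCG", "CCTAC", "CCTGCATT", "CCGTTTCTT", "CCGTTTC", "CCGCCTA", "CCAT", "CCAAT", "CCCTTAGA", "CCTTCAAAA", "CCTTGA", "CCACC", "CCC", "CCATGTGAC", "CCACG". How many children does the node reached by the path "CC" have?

4

Follow the path "CC" to its node, then look at its outgoing edges.
Characters that immediately follow "CC" among the stored strings: {A, C, G, T}.
That node has 4 child edges.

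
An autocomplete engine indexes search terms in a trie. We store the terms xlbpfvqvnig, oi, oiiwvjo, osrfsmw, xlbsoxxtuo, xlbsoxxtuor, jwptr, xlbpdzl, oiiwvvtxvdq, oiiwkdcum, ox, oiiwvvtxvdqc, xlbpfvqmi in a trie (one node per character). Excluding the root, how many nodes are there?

Insert word by word; a character creates a node only if that edge doesn't already exist:
  "xlbpfvqvnig" → 11 new (x, l, b, p, f, v, q, v, n, i, g)
  "oi" → 2 new (o, i)
  "oiiwvjo" → prefix "oi" already present; 5 new (i, w, v, j, o)
  "osrfsmw" → prefix "o" already present; 6 new (s, r, f, s, m, w)
  "xlbsoxxtuo" → prefix "xlb" already present; 7 new (s, o, x, x, t, u, o)
  "xlbsoxxtuor" → prefix "xlbsoxxtuo" already present; 1 new (r)
  "jwptr" → 5 new (j, w, p, t, r)
  "xlbpdzl" → prefix "xlbp" already present; 3 new (d, z, l)
  "oiiwvvtxvdq" → prefix "oiiwv" already present; 6 new (v, t, x, v, d, q)
  "oiiwkdcum" → prefix "oiiw" already present; 5 new (k, d, c, u, m)
  "ox" → prefix "o" already present; 1 new (x)
  "oiiwvvtxvdqc" → prefix "oiiwvvtxvdq" already present; 1 new (c)
  "xlbpfvqmi" → prefix "xlbpfvq" already present; 2 new (m, i)
Total nodes = 11 + 2 + 5 + 6 + 7 + 1 + 5 + 3 + 6 + 5 + 1 + 1 + 2 = 55

55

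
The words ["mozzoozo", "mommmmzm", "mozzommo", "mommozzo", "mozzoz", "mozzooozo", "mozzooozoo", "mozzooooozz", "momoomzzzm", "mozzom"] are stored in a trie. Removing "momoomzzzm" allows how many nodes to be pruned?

7

After clearing the end-marker at "momoomzzzm", prune upward until reaching a node still needed by another word.
The suffix "oomzzzm" (7 nodes) is used only by "momoomzzzm"; the node for "mom" still has the child "m", so pruning stops there.
Nodes removed: 7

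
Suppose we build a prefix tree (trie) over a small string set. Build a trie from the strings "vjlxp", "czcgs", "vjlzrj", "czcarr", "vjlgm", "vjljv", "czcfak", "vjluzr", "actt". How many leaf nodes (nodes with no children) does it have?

9

A leaf is a node with no children — equivalently, the end of a word that is not a proper prefix of any other stored word.
Those words: "actt", "czcarr", "czcfak", "czcgs", "vjlgm", "vjljv", "vjluzr", "vjlxp", "vjlzrj"
Leaf count: 9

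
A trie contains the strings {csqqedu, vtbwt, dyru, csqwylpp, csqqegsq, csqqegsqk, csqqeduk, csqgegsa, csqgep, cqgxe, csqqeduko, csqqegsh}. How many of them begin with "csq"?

Filter for entries beginning with "csq":
Words under "csq": csqgegsa, csqgep, csqqedu, csqqeduk, csqqeduko, csqqegsh, csqqegsq, csqqegsqk, csqwylpp
Count: 9

9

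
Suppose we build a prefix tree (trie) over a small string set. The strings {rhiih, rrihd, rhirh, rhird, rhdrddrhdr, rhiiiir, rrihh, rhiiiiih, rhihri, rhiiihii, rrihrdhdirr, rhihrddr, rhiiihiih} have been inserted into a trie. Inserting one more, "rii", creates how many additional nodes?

"r" is already a path in the trie; the remaining "ii" must be added.
So 3 − 1 = 2 new nodes.

2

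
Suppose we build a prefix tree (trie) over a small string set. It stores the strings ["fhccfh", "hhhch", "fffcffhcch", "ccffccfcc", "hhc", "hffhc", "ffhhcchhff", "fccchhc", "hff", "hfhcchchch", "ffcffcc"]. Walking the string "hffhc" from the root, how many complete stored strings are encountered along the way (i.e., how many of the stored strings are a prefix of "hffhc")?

2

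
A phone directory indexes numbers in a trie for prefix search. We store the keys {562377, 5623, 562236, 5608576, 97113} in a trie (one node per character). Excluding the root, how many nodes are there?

For each word, the new-node count is its length minus the longest prefix already in the trie:
  "562377" → 6 new (5, 6, 2, 3, 7, 7)
  "5623" → prefix "5623" already present; 0 new (none)
  "562236" → prefix "562" already present; 3 new (2, 3, 6)
  "5608576" → prefix "56" already present; 5 new (0, 8, 5, 7, 6)
  "97113" → 5 new (9, 7, 1, 1, 3)
Total nodes = 6 + 0 + 3 + 5 + 5 = 19

19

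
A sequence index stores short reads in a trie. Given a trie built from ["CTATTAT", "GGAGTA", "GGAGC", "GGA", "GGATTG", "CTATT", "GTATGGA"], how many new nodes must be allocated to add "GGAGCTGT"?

3

"GGAGC" is already a path in the trie; the remaining "TGT" must be added.
Each of the 3 remaining characters creates one node.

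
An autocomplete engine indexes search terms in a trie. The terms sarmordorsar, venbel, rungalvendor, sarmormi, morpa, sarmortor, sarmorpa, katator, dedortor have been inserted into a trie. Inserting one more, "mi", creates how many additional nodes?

1

"m" is already a path in the trie; the remaining "i" must be added.
Each of the 1 remaining characters creates one node.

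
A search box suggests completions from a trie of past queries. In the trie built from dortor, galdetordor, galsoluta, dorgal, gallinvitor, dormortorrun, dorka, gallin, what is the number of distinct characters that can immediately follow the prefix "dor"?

4

Follow the path "dor" to its node, then look at its outgoing edges.
Distinct next characters after "dor": g, k, m, t.
That node has 4 child edges.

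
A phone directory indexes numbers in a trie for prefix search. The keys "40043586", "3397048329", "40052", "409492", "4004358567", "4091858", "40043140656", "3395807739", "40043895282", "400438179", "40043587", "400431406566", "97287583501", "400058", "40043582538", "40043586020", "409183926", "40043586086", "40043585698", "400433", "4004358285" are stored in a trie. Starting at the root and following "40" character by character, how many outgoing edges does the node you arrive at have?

Walk "40" from the root, arriving at one node.
Characters that immediately follow "40" among the stored strings: {0, 9}.
That node has 2 child edges.

2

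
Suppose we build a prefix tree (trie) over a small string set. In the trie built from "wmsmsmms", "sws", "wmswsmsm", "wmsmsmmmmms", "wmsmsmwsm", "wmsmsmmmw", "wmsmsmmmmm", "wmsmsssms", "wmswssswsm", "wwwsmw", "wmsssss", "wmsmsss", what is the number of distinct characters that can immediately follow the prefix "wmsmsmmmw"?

0

Walk "wmsmsmmmw" from the root, arriving at one node.
No stored string extends past "wmsmsmmmw".
That node has 0 child edges.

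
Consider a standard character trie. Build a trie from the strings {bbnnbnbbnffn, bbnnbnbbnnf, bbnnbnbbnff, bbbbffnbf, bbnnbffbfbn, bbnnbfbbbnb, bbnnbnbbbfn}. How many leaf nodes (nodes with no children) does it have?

6

A leaf is a node with no children — equivalently, the end of a word that is not a proper prefix of any other stored word.
Those words: "bbbbffnbf", "bbnnbfbbbnb", "bbnnbffbfbn", "bbnnbnbbbfn", "bbnnbnbbnffn", "bbnnbnbbnnf"
Leaf count: 6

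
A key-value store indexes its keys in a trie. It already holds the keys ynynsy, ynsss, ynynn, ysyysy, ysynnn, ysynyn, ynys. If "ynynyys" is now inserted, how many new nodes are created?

"ynyn" is already a path in the trie; the remaining "yys" must be added.
So 7 − 4 = 3 new nodes.

3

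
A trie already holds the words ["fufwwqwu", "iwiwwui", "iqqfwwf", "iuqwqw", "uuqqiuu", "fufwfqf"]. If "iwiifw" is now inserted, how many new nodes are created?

3

The longest prefix of "iwiifw" already in the trie is "iwi" (length 3).
New nodes needed: |"iwiifw"| − 3 = 6 − 3 = 3.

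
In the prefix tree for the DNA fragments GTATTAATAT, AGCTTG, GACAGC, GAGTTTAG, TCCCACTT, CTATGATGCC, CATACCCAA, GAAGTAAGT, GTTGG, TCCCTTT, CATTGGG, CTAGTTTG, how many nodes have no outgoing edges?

Leaves are exactly the stored words that no other stored word extends.
Those words: "AGCTTG", "CATACCCAA", "CATTGGG", "CTAGTTTG", "CTATGATGCC", "GAAGTAAGT", "GACAGC", "GAGTTTAG", "GTATTAATAT", "GTTGG", "TCCCACTT", "TCCCTTT"
Leaf count: 12

12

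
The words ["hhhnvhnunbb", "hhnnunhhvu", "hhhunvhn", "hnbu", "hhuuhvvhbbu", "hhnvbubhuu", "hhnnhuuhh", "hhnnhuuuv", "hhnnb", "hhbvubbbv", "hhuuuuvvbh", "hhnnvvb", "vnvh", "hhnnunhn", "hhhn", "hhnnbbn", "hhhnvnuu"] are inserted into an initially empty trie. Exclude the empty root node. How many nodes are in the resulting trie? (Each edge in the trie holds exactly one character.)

Insert word by word; a character creates a node only if that edge doesn't already exist:
  "hhhnvhnunbb" → 11 new (h, h, h, n, v, h, n, u, n, b, b)
  "hhnnunhhvu" → prefix "hh" already present; 8 new (n, n, u, n, h, h, v, u)
  "hhhunvhn" → prefix "hhh" already present; 5 new (u, n, v, h, n)
  "hnbu" → prefix "h" already present; 3 new (n, b, u)
  "hhuuhvvhbbu" → prefix "hh" already present; 9 new (u, u, h, v, v, h, b, b, u)
  "hhnvbubhuu" → prefix "hhn" already present; 7 new (v, b, u, b, h, u, u)
  "hhnnhuuhh" → prefix "hhnn" already present; 5 new (h, u, u, h, h)
  "hhnnhuuuv" → prefix "hhnnhuu" already present; 2 new (u, v)
  "hhnnb" → prefix "hhnn" already present; 1 new (b)
  "hhbvubbbv" → prefix "hh" already present; 7 new (b, v, u, b, b, b, v)
  "hhuuuuvvbh" → prefix "hhuu" already present; 6 new (u, u, v, v, b, h)
  "hhnnvvb" → prefix "hhnn" already present; 3 new (v, v, b)
  "vnvh" → 4 new (v, n, v, h)
  "hhnnunhn" → prefix "hhnnunh" already present; 1 new (n)
  "hhhn" → prefix "hhhn" already present; 0 new (none)
  "hhnnbbn" → prefix "hhnnb" already present; 2 new (b, n)
  "hhhnvnuu" → prefix "hhhnv" already present; 3 new (n, u, u)
Total nodes = 11 + 8 + 5 + 3 + 9 + 7 + 5 + 2 + 1 + 7 + 6 + 3 + 4 + 1 + 0 + 2 + 3 = 77

77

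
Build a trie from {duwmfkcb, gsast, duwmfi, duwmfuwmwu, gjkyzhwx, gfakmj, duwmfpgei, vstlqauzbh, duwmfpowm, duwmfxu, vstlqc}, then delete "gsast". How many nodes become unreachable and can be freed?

4

A node on "gsast"'s path can go only if nothing else ends at it or branches off below it.
The suffix "sast" (4 nodes) is used only by "gsast"; the node for "g" still has the child "j", so pruning stops there.
Nodes removed: 4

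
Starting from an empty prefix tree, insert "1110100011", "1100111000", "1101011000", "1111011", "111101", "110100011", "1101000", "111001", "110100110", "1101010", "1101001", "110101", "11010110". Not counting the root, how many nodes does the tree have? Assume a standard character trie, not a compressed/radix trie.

39

Trace insertions, counting only characters that open a new branch:
  "1110100011" → 10 new (1, 1, 1, 0, 1, 0, 0, 0, 1, 1)
  "1100111000" → prefix "11" already present; 8 new (0, 0, 1, 1, 1, 0, 0, 0)
  "1101011000" → prefix "110" already present; 7 new (1, 0, 1, 1, 0, 0, 0)
  "1111011" → prefix "111" already present; 4 new (1, 0, 1, 1)
  "111101" → prefix "111101" already present; 0 new (none)
  "110100011" → prefix "11010" already present; 4 new (0, 0, 1, 1)
  "1101000" → prefix "1101000" already present; 0 new (none)
  "111001" → prefix "1110" already present; 2 new (0, 1)
  "110100110" → prefix "110100" already present; 3 new (1, 1, 0)
  "1101010" → prefix "110101" already present; 1 new (0)
  "1101001" → prefix "1101001" already present; 0 new (none)
  "110101" → prefix "110101" already present; 0 new (none)
  "11010110" → prefix "11010110" already present; 0 new (none)
Total nodes = 10 + 8 + 7 + 4 + 0 + 4 + 0 + 2 + 3 + 1 + 0 + 0 + 0 = 39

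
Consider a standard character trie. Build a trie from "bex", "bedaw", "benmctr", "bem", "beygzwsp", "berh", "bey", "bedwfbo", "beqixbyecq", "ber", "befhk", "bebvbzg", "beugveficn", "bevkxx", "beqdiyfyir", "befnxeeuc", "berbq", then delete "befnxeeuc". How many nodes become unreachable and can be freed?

After clearing the end-marker at "befnxeeuc", prune upward until reaching a node still needed by another word.
The suffix "nxeeuc" (6 nodes) is used only by "befnxeeuc"; the node for "bef" still has the child "h", so pruning stops there.
Nodes removed: 6

6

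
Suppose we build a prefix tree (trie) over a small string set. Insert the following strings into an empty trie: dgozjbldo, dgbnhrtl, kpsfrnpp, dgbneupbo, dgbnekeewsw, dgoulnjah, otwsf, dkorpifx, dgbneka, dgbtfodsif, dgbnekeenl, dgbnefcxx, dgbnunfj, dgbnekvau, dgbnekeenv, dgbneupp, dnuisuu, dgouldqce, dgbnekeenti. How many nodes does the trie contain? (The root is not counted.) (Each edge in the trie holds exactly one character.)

87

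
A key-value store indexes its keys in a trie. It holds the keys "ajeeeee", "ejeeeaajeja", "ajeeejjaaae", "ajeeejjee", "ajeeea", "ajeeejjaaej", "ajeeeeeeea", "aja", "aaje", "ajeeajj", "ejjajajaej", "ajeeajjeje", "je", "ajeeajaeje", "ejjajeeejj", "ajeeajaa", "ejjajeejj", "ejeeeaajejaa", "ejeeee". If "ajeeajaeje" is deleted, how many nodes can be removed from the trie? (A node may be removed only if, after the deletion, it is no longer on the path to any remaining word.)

A node on "ajeeajaeje"'s path can go only if nothing else ends at it or branches off below it.
The suffix "eje" (3 nodes) is used only by "ajeeajaeje"; the node for "ajeeaja" still has the child "a", so pruning stops there.
Nodes removed: 3

3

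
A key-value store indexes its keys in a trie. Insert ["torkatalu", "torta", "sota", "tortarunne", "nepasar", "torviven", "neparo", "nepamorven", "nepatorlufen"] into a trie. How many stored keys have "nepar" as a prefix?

Filter for entries beginning with "nepar":
Matches: "neparo"
Count: 1

1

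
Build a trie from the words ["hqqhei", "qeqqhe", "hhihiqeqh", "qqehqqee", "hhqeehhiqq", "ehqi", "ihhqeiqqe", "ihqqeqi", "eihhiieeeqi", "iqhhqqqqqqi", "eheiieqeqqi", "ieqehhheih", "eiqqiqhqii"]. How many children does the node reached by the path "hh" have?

2

Follow the path "hh" to its node, then look at its outgoing edges.
Distinct next characters after "hh": i, q.
That node has 2 child edges.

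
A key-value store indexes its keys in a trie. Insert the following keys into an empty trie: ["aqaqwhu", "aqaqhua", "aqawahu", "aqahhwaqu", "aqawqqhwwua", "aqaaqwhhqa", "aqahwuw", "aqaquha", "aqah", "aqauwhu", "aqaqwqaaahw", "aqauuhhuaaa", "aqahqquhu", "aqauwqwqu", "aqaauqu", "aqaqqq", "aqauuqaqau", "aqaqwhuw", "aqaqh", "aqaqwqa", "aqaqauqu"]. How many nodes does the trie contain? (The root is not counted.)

Count nodes per top-level branch (shared prefixes stored once):
  'a'-branch (aqaaqwhhqa, aqaauqu, aqah, aqahhwaqu, aqahqquhu, aqahwuw, aqaqauqu, aqaqh, aqaqhua, aqaqqq, aqaquha, aqaqwhu, aqaqwhuw, aqaqwqa, aqaqwqaaahw, aqauuhhuaaa, aqauuqaqau, aqauwhu, aqauwqwqu, aqawahu, aqawqqhwwua): 81 nodes
Sum: 81

81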